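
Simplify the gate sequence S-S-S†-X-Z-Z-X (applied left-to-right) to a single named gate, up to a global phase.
S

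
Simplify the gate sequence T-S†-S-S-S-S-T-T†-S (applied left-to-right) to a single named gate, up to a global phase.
T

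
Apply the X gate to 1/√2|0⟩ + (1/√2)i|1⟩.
(1/√2)i|0⟩ + 1/√2|1⟩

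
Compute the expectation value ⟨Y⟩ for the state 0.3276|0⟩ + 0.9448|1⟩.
0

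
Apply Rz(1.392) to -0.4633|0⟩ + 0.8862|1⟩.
(-0.3555 + 0.297i)|0⟩ + (0.6801 + 0.5682i)|1⟩

Rz(1.392) = [[e^(−iθ/2), 0], [0, e^(iθ/2)]] with e^(±iθ/2) = cos(θ/2) ± i·sin(θ/2); θ = 1.392, cos(θ/2) ≈ 0.767413, sin(θ/2) ≈ 0.641153.
With a = amp(|0⟩) = -0.4633 and b = amp(|1⟩) = 0.8862:
new amp(|0⟩) = (0.767413 - 0.641153i)·a = (-0.3555 + 0.297i)
new amp(|1⟩) = (0.767413 + 0.641153i)·b = (0.6801 + 0.5682i)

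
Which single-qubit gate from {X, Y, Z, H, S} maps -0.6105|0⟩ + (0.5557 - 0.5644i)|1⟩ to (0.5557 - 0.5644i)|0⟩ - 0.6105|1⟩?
X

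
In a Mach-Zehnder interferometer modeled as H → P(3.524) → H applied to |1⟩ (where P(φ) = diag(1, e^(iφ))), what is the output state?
(0.9639 + 0.1866i)|0⟩ + (0.03612 - 0.1866i)|1⟩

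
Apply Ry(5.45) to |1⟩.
-0.4046|0⟩ - 0.9145|1⟩

Ry(5.45) = [[cos(θ/2), −sin(θ/2)], [sin(θ/2), cos(θ/2)]]; θ = 5.45, cos(θ/2) ≈ -0.914473, sin(θ/2) ≈ 0.404647.
With a = amp(|0⟩) = 0 and b = amp(|1⟩) = 1:
new amp(|0⟩) = (-0.914473)·a + (-0.404647)·b = -0.4046
new amp(|1⟩) = (0.404647)·a + (-0.914473)·b = -0.9145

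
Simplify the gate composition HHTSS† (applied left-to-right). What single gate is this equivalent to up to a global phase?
T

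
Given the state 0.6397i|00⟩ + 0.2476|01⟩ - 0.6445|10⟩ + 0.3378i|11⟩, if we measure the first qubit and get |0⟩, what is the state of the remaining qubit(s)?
0.9326i|0⟩ + 0.361|1⟩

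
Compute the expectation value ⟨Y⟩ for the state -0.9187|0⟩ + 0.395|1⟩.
0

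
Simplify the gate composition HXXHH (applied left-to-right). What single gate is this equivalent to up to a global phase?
H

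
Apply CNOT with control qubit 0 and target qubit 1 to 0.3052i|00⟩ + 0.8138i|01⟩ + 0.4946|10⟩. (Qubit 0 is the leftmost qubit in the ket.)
0.3052i|00⟩ + 0.8138i|01⟩ + 0.4946|11⟩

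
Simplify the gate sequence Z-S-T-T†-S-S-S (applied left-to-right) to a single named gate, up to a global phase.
Z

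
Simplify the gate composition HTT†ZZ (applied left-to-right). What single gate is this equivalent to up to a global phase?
H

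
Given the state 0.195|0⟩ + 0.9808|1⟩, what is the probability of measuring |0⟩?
0.03803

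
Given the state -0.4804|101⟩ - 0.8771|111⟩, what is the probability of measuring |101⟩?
0.2308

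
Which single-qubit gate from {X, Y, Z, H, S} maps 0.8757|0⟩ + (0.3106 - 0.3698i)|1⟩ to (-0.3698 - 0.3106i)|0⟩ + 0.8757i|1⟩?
Y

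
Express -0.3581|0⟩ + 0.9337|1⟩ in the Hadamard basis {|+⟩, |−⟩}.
0.407|+⟩ - 0.9134|−⟩

With |ψ⟩ = α|0⟩ + β|1⟩, the Hadamard-basis coefficients are ⟨+|ψ⟩ = (α + β)/√2 and ⟨−|ψ⟩ = (α − β)/√2.
Here α = -0.3581, β = 0.9337: (α + β)/√2 = 0.407, (α − β)/√2 = -0.9134.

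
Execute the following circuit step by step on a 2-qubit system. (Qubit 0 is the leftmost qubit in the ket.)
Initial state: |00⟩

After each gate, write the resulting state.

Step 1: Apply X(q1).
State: |01⟩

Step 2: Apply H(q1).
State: 1/√2|00⟩ - 1/√2|01⟩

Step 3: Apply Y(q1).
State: (1/√2)i|00⟩ + (1/√2)i|01⟩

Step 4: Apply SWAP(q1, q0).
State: (1/√2)i|00⟩ + (1/√2)i|10⟩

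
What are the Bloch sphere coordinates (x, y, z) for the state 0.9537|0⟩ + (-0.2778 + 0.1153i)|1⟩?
(-0.5299, 0.2199, 0.8191)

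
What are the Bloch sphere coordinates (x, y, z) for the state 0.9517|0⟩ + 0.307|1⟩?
(0.5843, 0, 0.8115)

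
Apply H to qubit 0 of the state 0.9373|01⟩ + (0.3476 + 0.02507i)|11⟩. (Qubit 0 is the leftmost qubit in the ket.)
(0.9086 + 0.01773i)|01⟩ + (0.417 - 0.01773i)|11⟩

H on qubit 0 mixes each pair of kets that differ only in qubit 0: amplitudes (a, b) of (|…0…⟩, |…1…⟩) become ((a + b)/√2, (a − b)/√2). Kets absent from the input have amplitude 0.
(|01⟩, |11⟩): (a, b) = (0.9373, (0.3476 + 0.02507i)) → ((0.9086 + 0.01773i), (0.417 - 0.01773i))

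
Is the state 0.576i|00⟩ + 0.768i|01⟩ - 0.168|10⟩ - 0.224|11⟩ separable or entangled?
Separable

Writing the state as a|00⟩ + b|01⟩ + c|10⟩ + d|11⟩, it is a product state iff ad − bc = 0.
Here (a, b, c, d) = (0.576i, 0.768i, -0.168, -0.224): ad − bc = (0.576i)(-0.224) − (0.768i)(-0.168) = 0, so the state is separable.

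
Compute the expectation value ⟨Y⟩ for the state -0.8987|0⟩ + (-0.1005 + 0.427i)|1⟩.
-0.7675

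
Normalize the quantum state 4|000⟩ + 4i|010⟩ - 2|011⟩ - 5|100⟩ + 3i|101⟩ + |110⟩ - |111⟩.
0.4714|000⟩ + 0.4714i|010⟩ - 0.2357|011⟩ - 0.5893|100⟩ + (1/√8)i|101⟩ + 0.1179|110⟩ - 0.1179|111⟩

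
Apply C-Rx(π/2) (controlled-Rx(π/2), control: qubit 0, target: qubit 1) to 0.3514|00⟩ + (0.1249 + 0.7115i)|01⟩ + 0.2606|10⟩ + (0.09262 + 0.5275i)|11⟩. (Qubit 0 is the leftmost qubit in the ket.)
0.3514|00⟩ + (0.1249 + 0.7115i)|01⟩ + (0.5573 - 0.06549i)|10⟩ + (0.06549 + 0.1887i)|11⟩

C-Rx(π/2) leaves the control-|0⟩ kets |00⟩, |01⟩ unchanged and applies Rx(π/2) to qubit 1 on the control-|1⟩ pair (|10⟩, |11⟩).
Rx(π/2) = [[cos(θ/2), −i·sin(θ/2)], [−i·sin(θ/2), cos(θ/2)]]; θ = π/2, cos(θ/2) ≈ 0.707107, sin(θ/2) ≈ 0.707107.
With a = amp(|10⟩) = 0.2606 and b = amp(|11⟩) = (0.09262 + 0.5275i):
new amp(|10⟩) = (0.707107)·a + (-0.707107i)·b = (0.5573 - 0.06549i)
new amp(|11⟩) = (-0.707107i)·a + (0.707107)·b = (0.06549 + 0.1887i)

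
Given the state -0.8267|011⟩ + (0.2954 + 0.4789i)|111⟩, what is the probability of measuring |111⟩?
0.3166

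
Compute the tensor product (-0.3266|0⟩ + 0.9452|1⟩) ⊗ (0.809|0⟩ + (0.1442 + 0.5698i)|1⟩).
-0.2642|00⟩ + (-0.0471 - 0.1861i)|01⟩ + 0.7647|10⟩ + (0.1363 + 0.5386i)|11⟩

amp(|b₁b₂…⟩) = product of the factor amplitudes for bits b₁, b₂, …; only kets whose every factor amplitude is nonzero survive.
|00⟩: (-0.3266)(0.809) = -0.2642
|01⟩: (-0.3266)(0.1442 + 0.5698i) = (-0.0471 - 0.1861i)
|10⟩: (0.9452)(0.809) = 0.7647
|11⟩: (0.9452)(0.1442 + 0.5698i) = (0.1363 + 0.5386i)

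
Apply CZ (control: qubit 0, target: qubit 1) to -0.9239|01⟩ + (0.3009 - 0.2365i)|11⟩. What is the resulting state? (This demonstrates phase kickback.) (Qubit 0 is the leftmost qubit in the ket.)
-0.9239|01⟩ + (-0.3009 + 0.2365i)|11⟩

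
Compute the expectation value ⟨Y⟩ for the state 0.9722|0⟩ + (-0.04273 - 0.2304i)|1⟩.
-0.448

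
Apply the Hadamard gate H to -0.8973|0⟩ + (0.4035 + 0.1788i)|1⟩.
(-0.3492 + 0.1264i)|0⟩ + (-0.9198 - 0.1264i)|1⟩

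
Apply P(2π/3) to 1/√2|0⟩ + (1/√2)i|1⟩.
1/√2|0⟩ + (-0.6124 - (1/√8)i)|1⟩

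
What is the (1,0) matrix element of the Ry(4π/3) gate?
0.866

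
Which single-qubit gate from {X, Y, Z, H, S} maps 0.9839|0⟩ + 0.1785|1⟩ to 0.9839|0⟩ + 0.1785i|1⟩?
S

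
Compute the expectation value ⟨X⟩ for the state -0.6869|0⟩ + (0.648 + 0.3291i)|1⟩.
-0.8902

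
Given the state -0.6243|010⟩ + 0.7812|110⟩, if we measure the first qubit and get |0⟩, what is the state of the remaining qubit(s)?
-|10⟩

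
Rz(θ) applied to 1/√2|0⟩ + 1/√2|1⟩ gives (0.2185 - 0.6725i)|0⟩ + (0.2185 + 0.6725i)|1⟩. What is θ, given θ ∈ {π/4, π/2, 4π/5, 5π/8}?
4π/5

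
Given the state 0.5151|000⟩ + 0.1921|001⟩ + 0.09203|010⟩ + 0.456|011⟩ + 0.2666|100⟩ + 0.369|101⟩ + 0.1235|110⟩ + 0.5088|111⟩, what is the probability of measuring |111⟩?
0.2589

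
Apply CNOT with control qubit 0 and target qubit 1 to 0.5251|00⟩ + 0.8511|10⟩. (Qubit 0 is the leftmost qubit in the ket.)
0.5251|00⟩ + 0.8511|11⟩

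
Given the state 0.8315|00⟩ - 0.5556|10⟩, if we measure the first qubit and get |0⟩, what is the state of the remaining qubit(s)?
|0⟩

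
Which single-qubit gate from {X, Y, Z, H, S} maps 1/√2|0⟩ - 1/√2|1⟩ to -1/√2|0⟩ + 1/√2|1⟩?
X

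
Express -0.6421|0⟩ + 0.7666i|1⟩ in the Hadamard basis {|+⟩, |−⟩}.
(-0.454 + 0.5421i)|+⟩ + (-0.454 - 0.5421i)|−⟩

With |ψ⟩ = α|0⟩ + β|1⟩, the Hadamard-basis coefficients are ⟨+|ψ⟩ = (α + β)/√2 and ⟨−|ψ⟩ = (α − β)/√2.
Here α = -0.6421, β = 0.7666i: (α + β)/√2 = (-0.454 + 0.5421i), (α − β)/√2 = (-0.454 - 0.5421i).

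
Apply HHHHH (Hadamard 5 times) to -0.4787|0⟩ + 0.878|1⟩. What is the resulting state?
0.2823|0⟩ - 0.9593|1⟩

H² = I, so H^5 = H: a single Hadamard. With (a, b) = (-0.4787, 0.878), H gives ((a + b)/√2, (a − b)/√2) = (0.2823, -0.9593).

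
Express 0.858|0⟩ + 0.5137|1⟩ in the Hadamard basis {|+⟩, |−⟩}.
0.9699|+⟩ + 0.2435|−⟩

With |ψ⟩ = α|0⟩ + β|1⟩, the Hadamard-basis coefficients are ⟨+|ψ⟩ = (α + β)/√2 and ⟨−|ψ⟩ = (α − β)/√2.
Here α = 0.858, β = 0.5137: (α + β)/√2 = 0.9699, (α − β)/√2 = 0.2435.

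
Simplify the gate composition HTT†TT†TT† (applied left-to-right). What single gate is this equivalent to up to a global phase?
H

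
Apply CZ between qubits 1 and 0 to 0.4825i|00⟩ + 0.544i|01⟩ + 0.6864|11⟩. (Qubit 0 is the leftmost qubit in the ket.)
0.4825i|00⟩ + 0.544i|01⟩ - 0.6864|11⟩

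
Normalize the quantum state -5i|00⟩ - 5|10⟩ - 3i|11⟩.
-0.6509i|00⟩ - 0.6509|10⟩ - 0.3906i|11⟩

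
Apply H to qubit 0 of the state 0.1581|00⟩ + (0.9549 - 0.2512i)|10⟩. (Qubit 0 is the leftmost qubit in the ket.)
(0.787 - 0.1776i)|00⟩ + (-0.5634 + 0.1776i)|10⟩

H on qubit 0 mixes each pair of kets that differ only in qubit 0: amplitudes (a, b) of (|…0…⟩, |…1…⟩) become ((a + b)/√2, (a − b)/√2). Kets absent from the input have amplitude 0.
(|00⟩, |10⟩): (a, b) = (0.1581, (0.9549 - 0.2512i)) → ((0.787 - 0.1776i), (-0.5634 + 0.1776i))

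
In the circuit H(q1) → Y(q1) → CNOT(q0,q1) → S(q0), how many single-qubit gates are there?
3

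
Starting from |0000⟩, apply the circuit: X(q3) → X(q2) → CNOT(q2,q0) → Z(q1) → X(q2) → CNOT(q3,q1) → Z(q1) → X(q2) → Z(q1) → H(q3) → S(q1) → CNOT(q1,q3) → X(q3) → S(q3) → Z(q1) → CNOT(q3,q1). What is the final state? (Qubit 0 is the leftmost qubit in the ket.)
-1/√2|1011⟩ - (1/√2)i|1110⟩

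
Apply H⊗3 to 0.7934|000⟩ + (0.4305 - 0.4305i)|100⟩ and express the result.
(0.4327 - 0.1522i)|000⟩ + (0.4327 - 0.1522i)|001⟩ + (0.4327 - 0.1522i)|010⟩ + (0.4327 - 0.1522i)|011⟩ + (0.1283 + 0.1522i)|100⟩ + (0.1283 + 0.1522i)|101⟩ + (0.1283 + 0.1522i)|110⟩ + (0.1283 + 0.1522i)|111⟩

H⊗3 gives amp(|y⟩) = (1/2√2) Σ_x (−1)^(x·y) amp(|x⟩), where x·y is the number of positions in which both x and y have a 1.
|000⟩: (0.7934 + (0.4305 - 0.4305i))/(2√2) = (0.4327 - 0.1522i)
|001⟩: (0.7934 + (0.4305 - 0.4305i))/(2√2) = (0.4327 - 0.1522i)
|010⟩: (0.7934 + (0.4305 - 0.4305i))/(2√2) = (0.4327 - 0.1522i)
|011⟩: (0.7934 + (0.4305 - 0.4305i))/(2√2) = (0.4327 - 0.1522i)
|100⟩: (0.7934 - (0.4305 - 0.4305i))/(2√2) = (0.1283 + 0.1522i)
|101⟩: (0.7934 - (0.4305 - 0.4305i))/(2√2) = (0.1283 + 0.1522i)
|110⟩: (0.7934 - (0.4305 - 0.4305i))/(2√2) = (0.1283 + 0.1522i)
|111⟩: (0.7934 - (0.4305 - 0.4305i))/(2√2) = (0.1283 + 0.1522i)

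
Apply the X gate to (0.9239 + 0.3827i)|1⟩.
(0.9239 + 0.3827i)|0⟩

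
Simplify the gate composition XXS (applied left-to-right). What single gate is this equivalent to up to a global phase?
S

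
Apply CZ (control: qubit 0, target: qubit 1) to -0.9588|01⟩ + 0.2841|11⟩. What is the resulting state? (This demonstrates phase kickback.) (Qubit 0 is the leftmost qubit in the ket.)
-0.9588|01⟩ - 0.2841|11⟩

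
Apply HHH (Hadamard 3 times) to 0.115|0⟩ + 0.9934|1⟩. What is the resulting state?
0.7838|0⟩ - 0.6211|1⟩

H² = I, so H^3 = H: a single Hadamard. With (a, b) = (0.115, 0.9934), H gives ((a + b)/√2, (a − b)/√2) = (0.7838, -0.6211).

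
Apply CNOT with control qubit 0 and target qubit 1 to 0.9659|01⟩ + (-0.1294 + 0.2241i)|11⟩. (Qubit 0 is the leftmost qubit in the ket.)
0.9659|01⟩ + (-0.1294 + 0.2241i)|10⟩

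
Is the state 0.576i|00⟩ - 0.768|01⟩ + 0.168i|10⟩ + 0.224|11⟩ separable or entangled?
Entangled

Writing the state as a|00⟩ + b|01⟩ + c|10⟩ + d|11⟩, it is a product state iff ad − bc = 0.
Here (a, b, c, d) = (0.576i, -0.768, 0.168i, 0.224): ad − bc = (0.576i)(0.224) − (-0.768)(0.168i) = 0.258i ≠ 0, so the state is entangled.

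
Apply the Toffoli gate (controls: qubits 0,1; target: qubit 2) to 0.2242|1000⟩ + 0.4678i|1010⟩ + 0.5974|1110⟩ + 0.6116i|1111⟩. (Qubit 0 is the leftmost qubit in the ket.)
0.2242|1000⟩ + 0.4678i|1010⟩ + 0.5974|1100⟩ + 0.6116i|1101⟩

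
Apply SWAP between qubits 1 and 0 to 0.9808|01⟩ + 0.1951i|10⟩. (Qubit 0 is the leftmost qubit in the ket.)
0.1951i|01⟩ + 0.9808|10⟩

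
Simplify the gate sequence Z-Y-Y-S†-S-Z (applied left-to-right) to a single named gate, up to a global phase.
I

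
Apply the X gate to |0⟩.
|1⟩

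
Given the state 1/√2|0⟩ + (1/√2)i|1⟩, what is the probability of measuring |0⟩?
1/2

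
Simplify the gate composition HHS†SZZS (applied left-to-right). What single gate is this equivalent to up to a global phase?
S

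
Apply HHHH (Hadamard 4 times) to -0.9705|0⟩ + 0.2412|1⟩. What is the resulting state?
-0.9705|0⟩ + 0.2412|1⟩

H² = I, so an even number of Hadamards cancels: H^4 = I and the state is unchanged.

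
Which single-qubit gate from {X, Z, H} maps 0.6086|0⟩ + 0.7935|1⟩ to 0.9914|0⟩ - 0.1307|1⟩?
H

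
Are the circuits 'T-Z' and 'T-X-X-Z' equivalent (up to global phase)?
Yes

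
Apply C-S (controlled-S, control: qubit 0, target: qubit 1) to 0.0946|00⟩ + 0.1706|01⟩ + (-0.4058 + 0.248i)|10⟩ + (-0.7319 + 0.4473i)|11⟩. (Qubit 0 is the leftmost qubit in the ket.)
0.0946|00⟩ + 0.1706|01⟩ + (-0.4058 + 0.248i)|10⟩ + (-0.4473 - 0.7319i)|11⟩

C-S leaves the control-|0⟩ kets |00⟩, |01⟩ unchanged and applies S to qubit 1 on the control-|1⟩ pair (|10⟩, |11⟩).
S = [[1, 0], [0, i]].
With a = amp(|10⟩) = (-0.4058 + 0.248i) and b = amp(|11⟩) = (-0.7319 + 0.4473i):
new amp(|10⟩) = (1)·a = (-0.4058 + 0.248i)
new amp(|11⟩) = (i)·b = (-0.4473 - 0.7319i)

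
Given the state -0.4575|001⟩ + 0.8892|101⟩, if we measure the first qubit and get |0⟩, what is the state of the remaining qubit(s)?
-|01⟩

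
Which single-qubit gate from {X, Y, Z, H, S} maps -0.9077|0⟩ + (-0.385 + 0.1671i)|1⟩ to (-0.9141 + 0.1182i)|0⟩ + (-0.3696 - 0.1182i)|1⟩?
H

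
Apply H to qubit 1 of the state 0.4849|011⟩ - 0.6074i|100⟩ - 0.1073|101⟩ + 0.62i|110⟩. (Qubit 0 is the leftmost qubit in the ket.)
0.3429|001⟩ - 0.3429|011⟩ + 0.00891i|100⟩ - 0.07587|101⟩ - 0.8679i|110⟩ - 0.07587|111⟩

H on qubit 1 mixes each pair of kets that differ only in qubit 1: amplitudes (a, b) of (|…0…⟩, |…1…⟩) become ((a + b)/√2, (a − b)/√2). Kets absent from the input have amplitude 0.
(|001⟩, |011⟩): (a, b) = (0, 0.4849) → (0.3429, -0.3429)
(|100⟩, |110⟩): (a, b) = (-0.6074i, 0.62i) → (0.00891i, -0.8679i)
(|101⟩, |111⟩): (a, b) = (-0.1073, 0) → (-0.07587, -0.07587)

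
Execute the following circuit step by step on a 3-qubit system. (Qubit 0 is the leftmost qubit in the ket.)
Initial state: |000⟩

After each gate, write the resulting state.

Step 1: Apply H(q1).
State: 1/√2|000⟩ + 1/√2|010⟩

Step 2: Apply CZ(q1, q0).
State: 1/√2|000⟩ + 1/√2|010⟩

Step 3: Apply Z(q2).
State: 1/√2|000⟩ + 1/√2|010⟩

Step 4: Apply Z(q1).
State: 1/√2|000⟩ - 1/√2|010⟩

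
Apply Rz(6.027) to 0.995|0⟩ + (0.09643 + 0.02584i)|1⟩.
(-0.9868 - 0.1271i)|0⟩ + (-0.09894 - 0.01331i)|1⟩

Rz(6.027) = [[e^(−iθ/2), 0], [0, e^(iθ/2)]] with e^(±iθ/2) = cos(θ/2) ± i·sin(θ/2); θ = 6.027, cos(θ/2) ≈ -0.991807, sin(θ/2) ≈ 0.127743.
With a = amp(|0⟩) = 0.995 and b = amp(|1⟩) = (0.09643 + 0.02584i):
new amp(|0⟩) = (-0.991807 - 0.127743i)·a = (-0.9868 - 0.1271i)
new amp(|1⟩) = (-0.991807 + 0.127743i)·b = (-0.09894 - 0.01331i)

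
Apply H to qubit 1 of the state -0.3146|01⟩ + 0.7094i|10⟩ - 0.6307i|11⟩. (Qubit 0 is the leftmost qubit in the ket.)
-0.2225|00⟩ + 0.2225|01⟩ + 0.05565i|10⟩ + 0.9476i|11⟩

H on qubit 1 mixes each pair of kets that differ only in qubit 1: amplitudes (a, b) of (|…0…⟩, |…1…⟩) become ((a + b)/√2, (a − b)/√2). Kets absent from the input have amplitude 0.
(|00⟩, |01⟩): (a, b) = (0, -0.3146) → (-0.2225, 0.2225)
(|10⟩, |11⟩): (a, b) = (0.7094i, -0.6307i) → (0.05565i, 0.9476i)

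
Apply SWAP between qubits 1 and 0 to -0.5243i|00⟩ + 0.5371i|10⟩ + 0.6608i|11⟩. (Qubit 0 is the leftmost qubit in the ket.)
-0.5243i|00⟩ + 0.5371i|01⟩ + 0.6608i|11⟩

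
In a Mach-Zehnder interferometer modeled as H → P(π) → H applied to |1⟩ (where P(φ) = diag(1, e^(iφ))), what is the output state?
|0⟩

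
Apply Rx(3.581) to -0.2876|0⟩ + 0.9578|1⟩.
(0.06268 - 0.9348i)|0⟩ + (-0.2087 + 0.2807i)|1⟩

Rx(3.581) = [[cos(θ/2), −i·sin(θ/2)], [−i·sin(θ/2), cos(θ/2)]]; θ = 3.581, cos(θ/2) ≈ -0.21794, sin(θ/2) ≈ 0.975962.
With a = amp(|0⟩) = -0.2876 and b = amp(|1⟩) = 0.9578:
new amp(|0⟩) = (-0.21794)·a + (-0.975962i)·b = (0.06268 - 0.9348i)
new amp(|1⟩) = (-0.975962i)·a + (-0.21794)·b = (-0.2087 + 0.2807i)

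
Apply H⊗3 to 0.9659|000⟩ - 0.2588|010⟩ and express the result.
0.25|000⟩ + 0.25|001⟩ + 0.433|010⟩ + 0.433|011⟩ + 0.25|100⟩ + 0.25|101⟩ + 0.433|110⟩ + 0.433|111⟩

H⊗3 gives amp(|y⟩) = (1/2√2) Σ_x (−1)^(x·y) amp(|x⟩), where x·y is the number of positions in which both x and y have a 1.
|000⟩: (0.9659 - 0.2588)/(2√2) = 0.25
|001⟩: (0.9659 - 0.2588)/(2√2) = 0.25
|010⟩: (0.9659 + 0.2588)/(2√2) = 0.433
|011⟩: (0.9659 + 0.2588)/(2√2) = 0.433
|100⟩: (0.9659 - 0.2588)/(2√2) = 0.25
|101⟩: (0.9659 - 0.2588)/(2√2) = 0.25
|110⟩: (0.9659 + 0.2588)/(2√2) = 0.433
|111⟩: (0.9659 + 0.2588)/(2√2) = 0.433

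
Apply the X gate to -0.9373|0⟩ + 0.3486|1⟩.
0.3486|0⟩ - 0.9373|1⟩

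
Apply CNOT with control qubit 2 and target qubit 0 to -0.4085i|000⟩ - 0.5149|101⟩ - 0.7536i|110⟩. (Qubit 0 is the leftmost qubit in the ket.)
-0.4085i|000⟩ - 0.5149|001⟩ - 0.7536i|110⟩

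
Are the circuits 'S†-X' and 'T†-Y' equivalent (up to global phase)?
No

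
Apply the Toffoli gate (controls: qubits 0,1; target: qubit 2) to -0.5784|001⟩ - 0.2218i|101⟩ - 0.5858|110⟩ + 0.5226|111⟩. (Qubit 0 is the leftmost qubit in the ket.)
-0.5784|001⟩ - 0.2218i|101⟩ + 0.5226|110⟩ - 0.5858|111⟩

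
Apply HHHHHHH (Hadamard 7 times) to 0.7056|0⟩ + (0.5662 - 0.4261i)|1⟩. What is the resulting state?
(0.8993 - 0.3013i)|0⟩ + (0.09857 + 0.3013i)|1⟩

H² = I, so H^7 = H: a single Hadamard. With (a, b) = (0.7056, (0.5662 - 0.4261i)), H gives ((a + b)/√2, (a − b)/√2) = ((0.8993 - 0.3013i), (0.09857 + 0.3013i)).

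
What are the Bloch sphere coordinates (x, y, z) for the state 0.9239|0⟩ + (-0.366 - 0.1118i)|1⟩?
(-0.6763, -0.2066, 0.7071)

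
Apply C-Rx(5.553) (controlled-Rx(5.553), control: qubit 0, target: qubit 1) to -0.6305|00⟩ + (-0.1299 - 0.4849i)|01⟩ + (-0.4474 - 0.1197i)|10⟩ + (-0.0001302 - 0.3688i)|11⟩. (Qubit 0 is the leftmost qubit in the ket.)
-0.6305|00⟩ + (-0.1299 - 0.4849i)|01⟩ + (0.2862 + 0.1119i)|10⟩ + (-0.04262 + 0.5042i)|11⟩

C-Rx(5.553) leaves the control-|0⟩ kets |00⟩, |01⟩ unchanged and applies Rx(5.553) to qubit 1 on the control-|1⟩ pair (|10⟩, |11⟩).
Rx(5.553) = [[cos(θ/2), −i·sin(θ/2)], [−i·sin(θ/2), cos(θ/2)]]; θ = 5.553, cos(θ/2) ≈ -0.934091, sin(θ/2) ≈ 0.357036.
With a = amp(|10⟩) = (-0.4474 - 0.1197i) and b = amp(|11⟩) = (-0.0001302 - 0.3688i):
new amp(|10⟩) = (-0.934091)·a + (-0.357036i)·b = (0.2862 + 0.1119i)
new amp(|11⟩) = (-0.357036i)·a + (-0.934091)·b = (-0.04262 + 0.5042i)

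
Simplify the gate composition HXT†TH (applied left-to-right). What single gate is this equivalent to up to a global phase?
Z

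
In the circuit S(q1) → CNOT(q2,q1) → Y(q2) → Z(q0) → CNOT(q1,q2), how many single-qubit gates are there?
3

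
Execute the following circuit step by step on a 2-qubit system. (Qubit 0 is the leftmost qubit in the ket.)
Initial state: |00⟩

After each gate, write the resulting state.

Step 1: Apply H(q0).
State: 1/√2|00⟩ + 1/√2|10⟩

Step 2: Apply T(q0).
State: 1/√2|00⟩ + (1/2 + (1/2)i)|10⟩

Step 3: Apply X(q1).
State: 1/√2|01⟩ + (1/2 + (1/2)i)|11⟩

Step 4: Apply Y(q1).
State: -(1/√2)i|00⟩ + (1/2 - (1/2)i)|10⟩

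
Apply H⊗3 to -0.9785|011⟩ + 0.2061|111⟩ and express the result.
-0.2731|000⟩ + 0.2731|001⟩ + 0.2731|010⟩ - 0.2731|011⟩ - 0.4188|100⟩ + 0.4188|101⟩ + 0.4188|110⟩ - 0.4188|111⟩

H⊗3 gives amp(|y⟩) = (1/2√2) Σ_x (−1)^(x·y) amp(|x⟩), where x·y is the number of positions in which both x and y have a 1.
|000⟩: (-0.9785 + 0.2061)/(2√2) = -0.2731
|001⟩: (0.9785 - 0.2061)/(2√2) = 0.2731
|010⟩: (0.9785 - 0.2061)/(2√2) = 0.2731
|011⟩: (-0.9785 + 0.2061)/(2√2) = -0.2731
|100⟩: (-0.9785 - 0.2061)/(2√2) = -0.4188
|101⟩: (0.9785 + 0.2061)/(2√2) = 0.4188
|110⟩: (0.9785 + 0.2061)/(2√2) = 0.4188
|111⟩: (-0.9785 - 0.2061)/(2√2) = -0.4188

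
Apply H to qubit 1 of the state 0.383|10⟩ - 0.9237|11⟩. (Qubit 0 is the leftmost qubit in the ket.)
-0.3823|10⟩ + 0.924|11⟩

H on qubit 1 mixes each pair of kets that differ only in qubit 1: amplitudes (a, b) of (|…0…⟩, |…1…⟩) become ((a + b)/√2, (a − b)/√2). Kets absent from the input have amplitude 0.
(|10⟩, |11⟩): (a, b) = (0.383, -0.9237) → (-0.3823, 0.924)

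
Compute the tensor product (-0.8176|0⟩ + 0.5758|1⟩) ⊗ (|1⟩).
-0.8176|01⟩ + 0.5758|11⟩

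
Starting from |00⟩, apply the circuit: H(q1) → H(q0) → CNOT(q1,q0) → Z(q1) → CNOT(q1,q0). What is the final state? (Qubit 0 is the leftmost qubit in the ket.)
1/2|00⟩ - 1/2|01⟩ + 1/2|10⟩ - 1/2|11⟩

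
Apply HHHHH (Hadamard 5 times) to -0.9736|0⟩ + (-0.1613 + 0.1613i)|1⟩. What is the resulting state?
(-0.8025 + 0.1141i)|0⟩ + (-0.5744 - 0.1141i)|1⟩

H² = I, so H^5 = H: a single Hadamard. With (a, b) = (-0.9736, (-0.1613 + 0.1613i)), H gives ((a + b)/√2, (a − b)/√2) = ((-0.8025 + 0.1141i), (-0.5744 - 0.1141i)).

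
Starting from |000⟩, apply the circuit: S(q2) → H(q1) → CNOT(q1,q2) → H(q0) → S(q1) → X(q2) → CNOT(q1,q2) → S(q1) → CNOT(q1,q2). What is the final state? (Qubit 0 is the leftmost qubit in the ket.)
1/2|001⟩ - 1/2|010⟩ + 1/2|101⟩ - 1/2|110⟩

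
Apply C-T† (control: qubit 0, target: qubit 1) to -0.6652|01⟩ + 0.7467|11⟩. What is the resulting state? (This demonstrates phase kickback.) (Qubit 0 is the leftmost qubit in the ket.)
-0.6652|01⟩ + (0.528 - 0.528i)|11⟩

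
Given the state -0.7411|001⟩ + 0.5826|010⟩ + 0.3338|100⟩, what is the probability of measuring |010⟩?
0.3394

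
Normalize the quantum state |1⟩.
|1⟩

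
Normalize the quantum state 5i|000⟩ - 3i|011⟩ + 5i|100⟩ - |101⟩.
0.6455i|000⟩ - 0.3873i|011⟩ + 0.6455i|100⟩ - 0.1291|101⟩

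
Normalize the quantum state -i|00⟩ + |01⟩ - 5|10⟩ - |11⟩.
-0.189i|00⟩ + 0.189|01⟩ - 0.9449|10⟩ - 0.189|11⟩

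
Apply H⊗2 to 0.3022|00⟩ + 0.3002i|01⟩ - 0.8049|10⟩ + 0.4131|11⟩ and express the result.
(-0.0448 + 0.1501i)|00⟩ + (-0.4579 - 0.1501i)|01⟩ + (0.347 + 0.1501i)|10⟩ + (0.7601 - 0.1501i)|11⟩

H⊗2 gives amp(|y⟩) = (1/2) Σ_x (−1)^(x·y) amp(|x⟩), where x·y is the number of positions in which both x and y have a 1.
|00⟩: (0.3022 + 0.3002i - 0.8049 + 0.4131)/2 = (-0.0448 + 0.1501i)
|01⟩: (0.3022 - 0.3002i - 0.8049 - 0.4131)/2 = (-0.4579 - 0.1501i)
|10⟩: (0.3022 + 0.3002i + 0.8049 - 0.4131)/2 = (0.347 + 0.1501i)
|11⟩: (0.3022 - 0.3002i + 0.8049 + 0.4131)/2 = (0.7601 - 0.1501i)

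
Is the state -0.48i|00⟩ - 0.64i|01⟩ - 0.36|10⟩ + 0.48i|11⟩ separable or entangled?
Entangled

Writing the state as a|00⟩ + b|01⟩ + c|10⟩ + d|11⟩, it is a product state iff ad − bc = 0.
Here (a, b, c, d) = (-0.48i, -0.64i, -0.36, 0.48i): ad − bc = (-0.48i)(0.48i) − (-0.64i)(-0.36) = (0.2304 - 0.2304i) ≠ 0, so the state is entangled.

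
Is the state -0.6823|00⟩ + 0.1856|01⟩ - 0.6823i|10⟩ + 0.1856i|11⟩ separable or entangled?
Separable

Writing the state as a|00⟩ + b|01⟩ + c|10⟩ + d|11⟩, it is a product state iff ad − bc = 0.
Here (a, b, c, d) = (-0.6823, 0.1856, -0.6823i, 0.1856i): ad − bc = (-0.6823)(0.1856i) − (0.1856)(-0.6823i) = 0, so the state is separable.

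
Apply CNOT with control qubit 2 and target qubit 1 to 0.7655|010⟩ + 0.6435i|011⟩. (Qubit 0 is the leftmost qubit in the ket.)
0.6435i|001⟩ + 0.7655|010⟩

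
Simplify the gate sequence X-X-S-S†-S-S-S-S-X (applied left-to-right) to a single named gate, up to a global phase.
X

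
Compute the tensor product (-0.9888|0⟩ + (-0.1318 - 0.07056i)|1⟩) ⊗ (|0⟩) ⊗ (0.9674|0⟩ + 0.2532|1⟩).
-0.9566|000⟩ - 0.2504|001⟩ + (-0.1275 - 0.06826i)|100⟩ + (-0.03337 - 0.01787i)|101⟩

amp(|b₁b₂…⟩) = product of the factor amplitudes for bits b₁, b₂, …; only kets whose every factor amplitude is nonzero survive.
|000⟩: (-0.9888)(1)(0.9674) = -0.9566
|001⟩: (-0.9888)(1)(0.2532) = -0.2504
|100⟩: (-0.1318 - 0.07056i)(1)(0.9674) = (-0.1275 - 0.06826i)
|101⟩: (-0.1318 - 0.07056i)(1)(0.2532) = (-0.03337 - 0.01787i)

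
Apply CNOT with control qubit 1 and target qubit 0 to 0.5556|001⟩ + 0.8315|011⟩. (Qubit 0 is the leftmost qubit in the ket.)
0.5556|001⟩ + 0.8315|111⟩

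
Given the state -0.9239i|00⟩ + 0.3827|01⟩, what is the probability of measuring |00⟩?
0.8536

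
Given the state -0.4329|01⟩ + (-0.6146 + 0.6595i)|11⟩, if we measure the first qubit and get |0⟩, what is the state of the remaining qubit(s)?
-|1⟩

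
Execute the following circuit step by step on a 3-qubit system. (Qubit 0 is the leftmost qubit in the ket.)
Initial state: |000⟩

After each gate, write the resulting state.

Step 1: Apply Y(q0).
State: i|100⟩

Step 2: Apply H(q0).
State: (1/√2)i|000⟩ - (1/√2)i|100⟩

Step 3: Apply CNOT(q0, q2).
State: (1/√2)i|000⟩ - (1/√2)i|101⟩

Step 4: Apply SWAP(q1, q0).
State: (1/√2)i|000⟩ - (1/√2)i|011⟩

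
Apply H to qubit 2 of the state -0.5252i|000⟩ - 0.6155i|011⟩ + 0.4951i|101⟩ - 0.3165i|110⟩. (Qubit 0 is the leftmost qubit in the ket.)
-0.3714i|000⟩ - 0.3714i|001⟩ - 0.4352i|010⟩ + 0.4352i|011⟩ + 0.3501i|100⟩ - 0.3501i|101⟩ - 0.2238i|110⟩ - 0.2238i|111⟩

H on qubit 2 mixes each pair of kets that differ only in qubit 2: amplitudes (a, b) of (|…0…⟩, |…1…⟩) become ((a + b)/√2, (a − b)/√2). Kets absent from the input have amplitude 0.
(|000⟩, |001⟩): (a, b) = (-0.5252i, 0) → (-0.3714i, -0.3714i)
(|010⟩, |011⟩): (a, b) = (0, -0.6155i) → (-0.4352i, 0.4352i)
(|100⟩, |101⟩): (a, b) = (0, 0.4951i) → (0.3501i, -0.3501i)
(|110⟩, |111⟩): (a, b) = (-0.3165i, 0) → (-0.2238i, -0.2238i)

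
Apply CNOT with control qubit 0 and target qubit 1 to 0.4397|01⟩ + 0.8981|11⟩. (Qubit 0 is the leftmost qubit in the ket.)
0.4397|01⟩ + 0.8981|10⟩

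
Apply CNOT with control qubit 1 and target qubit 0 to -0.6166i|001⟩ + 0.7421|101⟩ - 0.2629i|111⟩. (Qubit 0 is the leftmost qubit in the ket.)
-0.6166i|001⟩ - 0.2629i|011⟩ + 0.7421|101⟩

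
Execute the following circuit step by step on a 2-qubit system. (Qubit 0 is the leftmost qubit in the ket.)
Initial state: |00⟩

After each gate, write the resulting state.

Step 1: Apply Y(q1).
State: i|01⟩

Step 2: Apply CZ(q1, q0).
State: i|01⟩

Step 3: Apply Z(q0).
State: i|01⟩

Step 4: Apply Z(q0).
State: i|01⟩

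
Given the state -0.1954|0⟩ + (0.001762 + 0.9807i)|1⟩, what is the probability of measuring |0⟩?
0.03818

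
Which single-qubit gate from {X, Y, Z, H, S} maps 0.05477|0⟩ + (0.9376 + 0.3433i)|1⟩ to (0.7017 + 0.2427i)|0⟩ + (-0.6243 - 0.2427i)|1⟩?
H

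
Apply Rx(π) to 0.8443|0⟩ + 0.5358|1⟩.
-0.5358i|0⟩ - 0.8443i|1⟩

Rx(π) = [[cos(θ/2), −i·sin(θ/2)], [−i·sin(θ/2), cos(θ/2)]]; θ = π, cos(θ/2) ≈ 0, sin(θ/2) ≈ 1.
With a = amp(|0⟩) = 0.8443 and b = amp(|1⟩) = 0.5358:
new amp(|0⟩) = (-i)·b = -0.5358i
new amp(|1⟩) = (-i)·a = -0.8443i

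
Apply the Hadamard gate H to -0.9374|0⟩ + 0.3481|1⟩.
-0.4167|0⟩ - 0.909|1⟩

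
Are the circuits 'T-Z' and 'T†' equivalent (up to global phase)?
No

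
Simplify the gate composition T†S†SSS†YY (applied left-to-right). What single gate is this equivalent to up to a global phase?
T†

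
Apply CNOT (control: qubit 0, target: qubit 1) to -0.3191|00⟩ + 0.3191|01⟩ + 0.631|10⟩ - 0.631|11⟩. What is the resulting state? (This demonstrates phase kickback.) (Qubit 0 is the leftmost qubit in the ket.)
-0.3191|00⟩ + 0.3191|01⟩ - 0.631|10⟩ + 0.631|11⟩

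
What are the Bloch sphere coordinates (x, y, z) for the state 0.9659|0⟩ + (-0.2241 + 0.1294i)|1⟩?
(-0.4329, 0.25, 0.866)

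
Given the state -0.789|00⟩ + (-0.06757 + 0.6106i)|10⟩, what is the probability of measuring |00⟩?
0.6225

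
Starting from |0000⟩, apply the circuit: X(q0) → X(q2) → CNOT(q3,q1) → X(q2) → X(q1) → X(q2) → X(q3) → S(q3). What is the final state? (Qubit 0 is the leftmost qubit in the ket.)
i|1111⟩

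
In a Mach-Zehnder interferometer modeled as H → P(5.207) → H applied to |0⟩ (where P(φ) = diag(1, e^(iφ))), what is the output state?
(0.7373 - 0.4401i)|0⟩ + (0.2627 + 0.4401i)|1⟩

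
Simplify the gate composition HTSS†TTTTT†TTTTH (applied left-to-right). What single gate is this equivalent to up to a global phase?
I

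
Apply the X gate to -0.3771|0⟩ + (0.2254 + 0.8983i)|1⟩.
(0.2254 + 0.8983i)|0⟩ - 0.3771|1⟩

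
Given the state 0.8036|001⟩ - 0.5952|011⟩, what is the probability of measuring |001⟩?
0.6458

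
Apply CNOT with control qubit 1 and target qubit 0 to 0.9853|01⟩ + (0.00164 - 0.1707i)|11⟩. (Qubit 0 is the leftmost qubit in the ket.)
(0.00164 - 0.1707i)|01⟩ + 0.9853|11⟩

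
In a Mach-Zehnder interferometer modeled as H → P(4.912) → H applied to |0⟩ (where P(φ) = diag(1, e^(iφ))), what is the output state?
(0.5991 - 0.4901i)|0⟩ + (0.4009 + 0.4901i)|1⟩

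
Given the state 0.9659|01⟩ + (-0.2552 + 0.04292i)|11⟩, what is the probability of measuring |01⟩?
0.933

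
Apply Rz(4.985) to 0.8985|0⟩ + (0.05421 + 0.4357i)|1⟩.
(-0.7158 - 0.5431i)|0⟩ + (-0.3066 - 0.3143i)|1⟩

Rz(4.985) = [[e^(−iθ/2), 0], [0, e^(iθ/2)]] with e^(±iθ/2) = cos(θ/2) ± i·sin(θ/2); θ = 4.985, cos(θ/2) ≈ -0.796633, sin(θ/2) ≈ 0.604464.
With a = amp(|0⟩) = 0.8985 and b = amp(|1⟩) = (0.05421 + 0.4357i):
new amp(|0⟩) = (-0.796633 - 0.604464i)·a = (-0.7158 - 0.5431i)
new amp(|1⟩) = (-0.796633 + 0.604464i)·b = (-0.3066 - 0.3143i)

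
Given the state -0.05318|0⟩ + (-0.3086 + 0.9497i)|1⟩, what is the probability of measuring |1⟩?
0.9972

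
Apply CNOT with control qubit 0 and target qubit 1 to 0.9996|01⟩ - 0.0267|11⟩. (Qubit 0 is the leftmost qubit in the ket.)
0.9996|01⟩ - 0.0267|10⟩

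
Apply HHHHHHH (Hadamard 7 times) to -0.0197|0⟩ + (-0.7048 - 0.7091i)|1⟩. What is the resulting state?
(-0.5123 - 0.5014i)|0⟩ + (0.4844 + 0.5014i)|1⟩

H² = I, so H^7 = H: a single Hadamard. With (a, b) = (-0.0197, (-0.7048 - 0.7091i)), H gives ((a + b)/√2, (a − b)/√2) = ((-0.5123 - 0.5014i), (0.4844 + 0.5014i)).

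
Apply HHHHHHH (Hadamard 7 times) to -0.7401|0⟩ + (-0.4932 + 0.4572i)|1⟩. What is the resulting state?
(-0.8721 + 0.3233i)|0⟩ + (-0.1746 - 0.3233i)|1⟩

H² = I, so H^7 = H: a single Hadamard. With (a, b) = (-0.7401, (-0.4932 + 0.4572i)), H gives ((a + b)/√2, (a − b)/√2) = ((-0.8721 + 0.3233i), (-0.1746 - 0.3233i)).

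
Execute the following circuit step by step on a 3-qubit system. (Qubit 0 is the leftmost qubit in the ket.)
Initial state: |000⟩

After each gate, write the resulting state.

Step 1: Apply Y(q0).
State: i|100⟩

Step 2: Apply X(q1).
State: i|110⟩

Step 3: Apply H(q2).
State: (1/√2)i|110⟩ + (1/√2)i|111⟩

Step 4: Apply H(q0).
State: (1/2)i|010⟩ + (1/2)i|011⟩ - (1/2)i|110⟩ - (1/2)i|111⟩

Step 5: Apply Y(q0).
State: -1/2|010⟩ - 1/2|011⟩ - 1/2|110⟩ - 1/2|111⟩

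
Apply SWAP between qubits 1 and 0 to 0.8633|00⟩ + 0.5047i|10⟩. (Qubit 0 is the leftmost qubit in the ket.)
0.8633|00⟩ + 0.5047i|01⟩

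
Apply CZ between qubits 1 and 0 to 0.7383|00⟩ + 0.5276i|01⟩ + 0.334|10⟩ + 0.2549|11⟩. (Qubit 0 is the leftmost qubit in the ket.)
0.7383|00⟩ + 0.5276i|01⟩ + 0.334|10⟩ - 0.2549|11⟩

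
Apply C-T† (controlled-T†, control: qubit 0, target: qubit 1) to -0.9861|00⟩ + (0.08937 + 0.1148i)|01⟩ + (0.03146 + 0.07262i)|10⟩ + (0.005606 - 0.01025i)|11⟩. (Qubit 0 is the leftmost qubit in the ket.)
-0.9861|00⟩ + (0.08937 + 0.1148i)|01⟩ + (0.03146 + 0.07262i)|10⟩ + (-0.003284 - 0.01121i)|11⟩

C-T† leaves the control-|0⟩ kets |00⟩, |01⟩ unchanged and applies T† to qubit 1 on the control-|1⟩ pair (|10⟩, |11⟩).
T† = [[1, 0], [0, (1/√2 - (1/√2)i)]].
With a = amp(|10⟩) = (0.03146 + 0.07262i) and b = amp(|11⟩) = (0.005606 - 0.01025i):
new amp(|10⟩) = (1)·a = (0.03146 + 0.07262i)
new amp(|11⟩) = (1/√2 - (1/√2)i)·b = (-0.003284 - 0.01121i)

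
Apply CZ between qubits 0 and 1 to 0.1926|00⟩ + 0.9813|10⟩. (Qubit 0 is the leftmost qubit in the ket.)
0.1926|00⟩ + 0.9813|10⟩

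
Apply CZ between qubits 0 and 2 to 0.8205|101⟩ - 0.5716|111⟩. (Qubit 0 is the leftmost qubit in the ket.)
-0.8205|101⟩ + 0.5716|111⟩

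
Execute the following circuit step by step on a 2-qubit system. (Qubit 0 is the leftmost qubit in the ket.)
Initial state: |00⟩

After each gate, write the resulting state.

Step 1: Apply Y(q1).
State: i|01⟩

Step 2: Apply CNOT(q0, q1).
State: i|01⟩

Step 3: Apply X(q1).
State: i|00⟩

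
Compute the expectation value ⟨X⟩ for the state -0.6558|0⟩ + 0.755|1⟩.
-0.9903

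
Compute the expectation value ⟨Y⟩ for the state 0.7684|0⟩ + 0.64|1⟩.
0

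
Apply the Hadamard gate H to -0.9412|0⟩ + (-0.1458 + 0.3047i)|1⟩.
(-0.7686 + 0.2155i)|0⟩ + (-0.5624 - 0.2155i)|1⟩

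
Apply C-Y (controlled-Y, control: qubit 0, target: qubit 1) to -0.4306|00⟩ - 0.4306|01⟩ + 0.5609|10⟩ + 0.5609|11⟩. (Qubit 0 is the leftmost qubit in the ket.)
-0.4306|00⟩ - 0.4306|01⟩ - 0.5609i|10⟩ + 0.5609i|11⟩

C-Y leaves the control-|0⟩ kets |00⟩, |01⟩ unchanged and applies Y to qubit 1 on the control-|1⟩ pair (|10⟩, |11⟩).
Y = [[0, -i], [i, 0]].
With a = amp(|10⟩) = 0.5609 and b = amp(|11⟩) = 0.5609:
new amp(|10⟩) = (-i)·b = -0.5609i
new amp(|11⟩) = (i)·a = 0.5609i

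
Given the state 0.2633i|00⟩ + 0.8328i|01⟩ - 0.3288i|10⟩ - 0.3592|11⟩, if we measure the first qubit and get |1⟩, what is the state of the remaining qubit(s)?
-0.6752i|0⟩ - 0.7376|1⟩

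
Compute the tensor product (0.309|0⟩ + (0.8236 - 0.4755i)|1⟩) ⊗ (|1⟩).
0.309|01⟩ + (0.8236 - 0.4755i)|11⟩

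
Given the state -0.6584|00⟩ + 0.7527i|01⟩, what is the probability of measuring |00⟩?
0.4335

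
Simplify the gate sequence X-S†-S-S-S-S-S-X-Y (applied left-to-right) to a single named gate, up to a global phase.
Y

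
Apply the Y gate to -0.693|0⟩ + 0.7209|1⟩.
-0.7209i|0⟩ - 0.693i|1⟩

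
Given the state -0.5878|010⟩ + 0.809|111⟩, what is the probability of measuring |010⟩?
0.3455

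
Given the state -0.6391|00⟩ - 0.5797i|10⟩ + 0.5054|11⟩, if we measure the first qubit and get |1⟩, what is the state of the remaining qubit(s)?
-0.7538i|0⟩ + 0.6572|1⟩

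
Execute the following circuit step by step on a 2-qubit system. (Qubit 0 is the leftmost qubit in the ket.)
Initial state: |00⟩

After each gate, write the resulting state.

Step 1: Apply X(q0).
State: |10⟩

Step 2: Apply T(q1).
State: |10⟩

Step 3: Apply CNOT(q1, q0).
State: |10⟩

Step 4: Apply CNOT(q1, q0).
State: |10⟩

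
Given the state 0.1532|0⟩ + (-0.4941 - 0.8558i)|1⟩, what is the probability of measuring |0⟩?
0.02347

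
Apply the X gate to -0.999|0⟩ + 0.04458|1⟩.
0.04458|0⟩ - 0.999|1⟩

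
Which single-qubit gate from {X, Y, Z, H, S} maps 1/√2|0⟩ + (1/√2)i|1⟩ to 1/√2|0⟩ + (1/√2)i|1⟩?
Y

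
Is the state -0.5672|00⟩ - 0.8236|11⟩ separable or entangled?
Entangled

Writing the state as a|00⟩ + b|01⟩ + c|10⟩ + d|11⟩, it is a product state iff ad − bc = 0.
Here (a, b, c, d) = (-0.5672, 0, 0, -0.8236): ad − bc = (-0.5672)(-0.8236) − (0)(0) = 0.4671 ≠ 0, so the state is entangled.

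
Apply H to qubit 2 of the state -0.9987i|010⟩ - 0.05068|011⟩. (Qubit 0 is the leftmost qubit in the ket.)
(-0.03584 - 0.7062i)|010⟩ + (0.03584 - 0.7062i)|011⟩

H on qubit 2 mixes each pair of kets that differ only in qubit 2: amplitudes (a, b) of (|…0…⟩, |…1…⟩) become ((a + b)/√2, (a − b)/√2). Kets absent from the input have amplitude 0.
(|010⟩, |011⟩): (a, b) = (-0.9987i, -0.05068) → ((-0.03584 - 0.7062i), (0.03584 - 0.7062i))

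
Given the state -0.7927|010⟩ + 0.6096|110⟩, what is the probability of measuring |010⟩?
0.6284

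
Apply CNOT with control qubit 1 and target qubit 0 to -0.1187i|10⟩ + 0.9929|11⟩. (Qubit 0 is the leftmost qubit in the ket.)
0.9929|01⟩ - 0.1187i|10⟩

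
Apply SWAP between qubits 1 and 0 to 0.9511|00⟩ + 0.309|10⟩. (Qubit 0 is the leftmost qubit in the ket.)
0.9511|00⟩ + 0.309|01⟩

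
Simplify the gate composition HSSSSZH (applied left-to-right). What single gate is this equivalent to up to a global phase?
X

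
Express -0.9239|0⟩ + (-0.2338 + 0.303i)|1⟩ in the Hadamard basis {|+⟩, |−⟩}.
(-0.8186 + 0.2143i)|+⟩ + (-0.488 - 0.2143i)|−⟩

With |ψ⟩ = α|0⟩ + β|1⟩, the Hadamard-basis coefficients are ⟨+|ψ⟩ = (α + β)/√2 and ⟨−|ψ⟩ = (α − β)/√2.
Here α = -0.9239, β = (-0.2338 + 0.303i): (α + β)/√2 = (-0.8186 + 0.2143i), (α − β)/√2 = (-0.488 - 0.2143i).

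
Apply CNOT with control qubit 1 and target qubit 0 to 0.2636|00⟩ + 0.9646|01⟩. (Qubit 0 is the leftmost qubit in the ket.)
0.2636|00⟩ + 0.9646|11⟩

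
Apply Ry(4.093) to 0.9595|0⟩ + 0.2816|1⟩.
-0.6898|0⟩ + 0.724|1⟩

Ry(4.093) = [[cos(θ/2), −sin(θ/2)], [sin(θ/2), cos(θ/2)]]; θ = 4.093, cos(θ/2) ≈ -0.457964, sin(θ/2) ≈ 0.888971.
With a = amp(|0⟩) = 0.9595 and b = amp(|1⟩) = 0.2816:
new amp(|0⟩) = (-0.457964)·a + (-0.888971)·b = -0.6898
new amp(|1⟩) = (0.888971)·a + (-0.457964)·b = 0.724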